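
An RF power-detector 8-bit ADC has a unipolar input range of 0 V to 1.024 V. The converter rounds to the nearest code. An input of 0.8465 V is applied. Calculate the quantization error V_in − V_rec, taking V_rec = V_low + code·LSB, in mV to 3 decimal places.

One LSB is 1.024 V / 256 = 4.000 mV.
Scaled input = 211.6250 LSBs, so code = 212.
V_rec = 0 + 212·0.004 = 0.848 V.
V_in − V_rec = -0.0015 V = -1.500 mV.

-1.500 mV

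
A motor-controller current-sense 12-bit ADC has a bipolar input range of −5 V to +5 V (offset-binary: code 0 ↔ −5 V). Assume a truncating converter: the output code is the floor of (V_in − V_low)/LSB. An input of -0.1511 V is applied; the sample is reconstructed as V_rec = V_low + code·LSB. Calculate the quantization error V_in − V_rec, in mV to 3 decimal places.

Step size: 10 V ÷ 2^12 = 2.441 mV.
(V_in − V_low)/LSB = (-0.1511 − (−5))/0.00244141 = 1986.1094 → code 1986 (floor).
Reconstructed: -0.15136719 V.
Error = -0.1511 − (−0.15136719) = 0.000267188 V = 0.267 mV.

0.267 mV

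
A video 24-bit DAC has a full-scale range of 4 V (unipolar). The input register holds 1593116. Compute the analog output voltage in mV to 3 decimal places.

LSB = 4 V / 2^24 = 0.24 µV.
V_out = 0 + 1593116 × 2.38419e-07 V = 0.379828 V.
= 379.828 mV.

379.828 mV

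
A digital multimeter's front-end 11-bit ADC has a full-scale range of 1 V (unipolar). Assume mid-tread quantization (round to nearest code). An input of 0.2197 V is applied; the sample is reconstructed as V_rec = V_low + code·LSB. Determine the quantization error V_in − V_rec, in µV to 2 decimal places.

LSB = 1/2^11 = 488.28 µV.
(V_in − V_low)/LSB = (0.2197 − 0)/0.000488281 = 449.9456 → code 450 (round).
Code 450 maps back to 0 + 450×0.000488281 V = 0.21972656 V.
Error = 0.2197 − 0.21972656 = -2.65625e-05 V = -26.56 µV.

-26.56 µV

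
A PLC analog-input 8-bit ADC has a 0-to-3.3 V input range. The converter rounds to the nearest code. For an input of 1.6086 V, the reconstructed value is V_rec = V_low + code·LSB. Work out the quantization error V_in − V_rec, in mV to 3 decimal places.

-2.728 mV

Step size: 3.3 V ÷ 2^8 = 12.891 mV.
(V_in − V_low)/LSB = (1.6086 − 0)/0.0128906 = 124.7884 → code 125 (round).
Code 125 maps back to 0 + 125×0.0128906 V = 1.6113281 V.
Error = 1.6086 − 1.6113281 = -0.00272813 V = -2.728 mV.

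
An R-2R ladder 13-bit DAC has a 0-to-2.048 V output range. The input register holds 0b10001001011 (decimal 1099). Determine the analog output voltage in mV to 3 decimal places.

LSB = 2.048 V / 2^13 = 250.00 µV.
Code 0b10001001011 = 1099 decimal.
V_out = 0 + 1099 × 0.00025 V = 0.27475 V.
= 274.750 mV.

274.750 mV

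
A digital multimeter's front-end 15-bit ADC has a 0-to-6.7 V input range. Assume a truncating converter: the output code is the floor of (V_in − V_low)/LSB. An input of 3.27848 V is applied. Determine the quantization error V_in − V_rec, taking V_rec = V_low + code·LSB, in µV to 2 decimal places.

43.72 µV

Step size: 6.7 V ÷ 2^15 = 204.47 µV.
Scaled input = 16034.2138 LSBs, so code = 16034.
Reconstructed: 3.2784363 V.
V_in − V_rec = 4.37207e-05 V = 43.72 µV.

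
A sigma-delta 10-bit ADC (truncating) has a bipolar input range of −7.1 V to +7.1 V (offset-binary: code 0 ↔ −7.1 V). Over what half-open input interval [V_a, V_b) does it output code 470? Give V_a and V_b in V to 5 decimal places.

LSB = 14.2/2^10 = 13.867 mV.
V_a = V_low + 470·LSB = -0.582422 V; V_b = V_low + 471·LSB = -0.568555 V.

[-0.58242 V, -0.56855 V)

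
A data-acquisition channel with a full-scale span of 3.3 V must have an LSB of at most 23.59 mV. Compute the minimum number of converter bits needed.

8 bits

Number of steps required ≥ 3.3 V / 23.59 mV = 139.89.
Need 2^N ≥ 139.89; 2^7 = 128, 2^8 = 256.
Minimum N = 8.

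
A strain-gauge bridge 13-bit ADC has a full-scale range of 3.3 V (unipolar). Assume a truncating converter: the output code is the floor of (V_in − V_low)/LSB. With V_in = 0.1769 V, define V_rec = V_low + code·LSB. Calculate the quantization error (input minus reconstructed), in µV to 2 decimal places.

LSB = 3.3/2^13 = 402.83 µV.
(V_in − V_low)/LSB = (0.1769 − 0)/0.000402832 = 439.1408 → code 439 (floor).
Reconstructed: 0.17684326 V.
V_in − V_rec = 5.67383e-05 V = 56.74 µV.

56.74 µV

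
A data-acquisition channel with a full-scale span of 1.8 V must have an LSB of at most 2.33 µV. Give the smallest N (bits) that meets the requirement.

Number of steps required ≥ 1.8 V / 2.33 µV = 772532.19.
Need 2^N ≥ 772532.19; 2^19 = 524288, 2^20 = 1048576.
Minimum N = 20.

20 bits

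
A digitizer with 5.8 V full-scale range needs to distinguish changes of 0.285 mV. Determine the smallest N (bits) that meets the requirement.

15 bits

Number of steps required ≥ 5.8 V / 0.285 mV = 20350.88.
Need 2^N ≥ 20350.88; 2^14 = 16384, 2^15 = 32768.
Minimum N = 15.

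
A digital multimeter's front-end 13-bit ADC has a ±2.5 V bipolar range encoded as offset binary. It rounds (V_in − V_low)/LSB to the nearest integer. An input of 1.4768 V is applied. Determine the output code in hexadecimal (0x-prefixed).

code 0x1974 (decimal 6516)

With 8192 levels over 5 V, one step is 0.610 mV.
Input sits at 6515.589 steps above V_low.
Round → code 6516.
In hexadecimal (0x-prefixed): 0x1974.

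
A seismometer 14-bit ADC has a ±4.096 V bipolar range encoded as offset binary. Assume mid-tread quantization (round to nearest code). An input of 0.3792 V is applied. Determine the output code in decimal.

code 8950

LSB = 8.192 V / 16384 = 0.500 mV.
(0.3792 − (−4.096)) / 0.0005 = 8950.400 LSBs.
Round → code 8950.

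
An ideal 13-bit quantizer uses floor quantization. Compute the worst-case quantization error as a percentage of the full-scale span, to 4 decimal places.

0.0122 %

Truncating → worst-case error = 1 LSB = V_FS/2^13, so 100/8192 = 0.012207 % of full scale.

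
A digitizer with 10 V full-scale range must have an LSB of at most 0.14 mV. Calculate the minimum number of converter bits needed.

17 bits

Number of steps required ≥ 10 V / 0.14 mV = 71428.57.
Need 2^N ≥ 71428.57; 2^16 = 65536, 2^17 = 131072.
Minimum N = 17.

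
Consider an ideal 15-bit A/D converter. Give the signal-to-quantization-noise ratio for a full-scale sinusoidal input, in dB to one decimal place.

SNR ≈ 6.02·N + 1.76 dB = 6.02·15 + 1.76 = 92.06 dB.

92.1 dB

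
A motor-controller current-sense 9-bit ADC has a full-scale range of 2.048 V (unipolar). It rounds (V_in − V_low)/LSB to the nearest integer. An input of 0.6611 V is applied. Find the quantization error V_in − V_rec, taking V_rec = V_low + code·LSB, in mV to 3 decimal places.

Step size: 2.048 V ÷ 2^9 = 4.000 mV.
Scaled input = 165.2750 LSBs, so code = 165.
V_rec = 0 + 165·0.004 = 0.66 V.
Error = 0.6611 − 0.66 = 0.0011 V = 1.100 mV.

1.100 mV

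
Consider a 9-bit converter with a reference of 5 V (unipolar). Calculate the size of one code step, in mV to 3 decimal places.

9.766 mV

Full-scale span = 5 V.
LSB = 5 / 2^9 = 5 / 512 = 0.00976562 V = 9.766 mV.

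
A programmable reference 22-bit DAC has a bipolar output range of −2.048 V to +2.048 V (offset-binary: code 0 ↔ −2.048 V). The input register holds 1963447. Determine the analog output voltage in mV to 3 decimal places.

LSB = 4.096 V / 2^22 = 0.98 µV.
V_out = (−2.048) + 1963447 × 9.76563e-07 V = -0.130571 V.
= -130.571 mV.

-130.571 mV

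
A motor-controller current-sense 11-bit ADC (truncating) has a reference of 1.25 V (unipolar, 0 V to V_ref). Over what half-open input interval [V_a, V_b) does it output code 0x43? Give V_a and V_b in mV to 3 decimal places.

LSB = 1.25/2^11 = 0.610 mV.
Code 0x43 = 67 decimal.
V_a = V_low + 67·LSB = 0.0408936 V; V_b = V_low + 68·LSB = 0.0415039 V.

[40.894 mV, 41.504 mV)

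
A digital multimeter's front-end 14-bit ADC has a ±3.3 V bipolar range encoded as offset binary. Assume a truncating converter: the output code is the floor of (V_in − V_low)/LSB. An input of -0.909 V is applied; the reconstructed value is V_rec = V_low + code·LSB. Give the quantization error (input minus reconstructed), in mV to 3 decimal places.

0.192 mV

One LSB is 6.6 V / 16384 = 402.83 µV.
(V_in − V_low)/LSB = (-0.909 − (−3.3))/0.000402832 = 5935.4764 → code 5935 (floor).
V_rec = (−3.3) + 5935·0.000402832 = -0.90919189 V.
Error = -0.909 − (−0.90919189) = 0.000191895 V = 0.192 mV.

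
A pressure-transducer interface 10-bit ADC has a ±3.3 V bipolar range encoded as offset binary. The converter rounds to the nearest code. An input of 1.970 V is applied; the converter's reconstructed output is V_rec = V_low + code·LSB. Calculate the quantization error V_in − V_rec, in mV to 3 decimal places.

Step size: 6.6 V ÷ 2^10 = 6.445 mV.
Scaled input = 817.6485 LSBs, so code = 818.
Code 818 maps back to (−3.3) + 818×0.00644531 V = 1.9722656 V.
V_in − V_rec = -0.00226562 V = -2.266 mV.

-2.266 mV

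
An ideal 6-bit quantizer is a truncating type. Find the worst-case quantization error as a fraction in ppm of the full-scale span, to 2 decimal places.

15625.00 ppm

Truncating → worst-case error = 1 LSB = V_FS/2^6, so 1e+06/64 = 15625 ppm of full scale.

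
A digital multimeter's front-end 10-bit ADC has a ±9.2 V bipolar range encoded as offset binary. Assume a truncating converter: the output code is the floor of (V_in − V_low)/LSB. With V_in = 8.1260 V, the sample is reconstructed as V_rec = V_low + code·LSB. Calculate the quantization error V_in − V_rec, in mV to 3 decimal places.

LSB = 18.4/2^10 = 17.969 mV.
(V_in − V_low)/LSB = (8.1260 − (−9.2))/0.0179687 = 964.2296 → code 964 (floor).
Code 964 maps back to (−9.2) + 964×0.0179687 V = 8.121875 V.
V_in − V_rec = 0.004125 V = 4.125 mV.

4.125 mV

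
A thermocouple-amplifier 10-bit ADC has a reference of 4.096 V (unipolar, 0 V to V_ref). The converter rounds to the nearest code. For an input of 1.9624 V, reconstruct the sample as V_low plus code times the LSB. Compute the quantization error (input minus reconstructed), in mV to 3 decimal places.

-1.600 mV

Step size: 4.096 V ÷ 2^10 = 4.000 mV.
Scaled input = 490.6000 LSBs, so code = 491.
Reconstructed: 1.964 V.
Error = 1.9624 − 1.964 = -0.0016 V = -1.600 mV.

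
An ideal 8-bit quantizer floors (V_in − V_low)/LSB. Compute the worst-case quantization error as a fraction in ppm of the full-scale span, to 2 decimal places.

Truncating → worst-case error = 1 LSB = V_FS/2^8, so 1e+06/256 = 3906.25 ppm of full scale.

3906.25 ppm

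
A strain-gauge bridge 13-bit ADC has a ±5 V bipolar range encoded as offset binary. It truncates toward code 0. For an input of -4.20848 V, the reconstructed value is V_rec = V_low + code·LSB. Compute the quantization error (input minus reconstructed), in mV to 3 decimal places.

LSB = 10/2^13 = 1.221 mV.
(-4.20848 − (−5))/0.0012207 = 648.4132; ⌊·⌋ gives code 648.
V_rec = (−5) + 648·0.0012207 = -4.2089844 V.
Error = -4.20848 − (−4.2089844) = 0.000504375 V = 0.504 mV.

0.504 mV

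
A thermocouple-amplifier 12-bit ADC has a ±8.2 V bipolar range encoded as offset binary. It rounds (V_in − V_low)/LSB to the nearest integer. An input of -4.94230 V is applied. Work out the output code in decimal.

With 4096 levels over 16.4 V, one step is 4.004 mV.
(V_in − V_low)/LSB = (-4.94230 − (−8.2)) / 0.00400391 = 813.630.
So the output code is 814.

code 814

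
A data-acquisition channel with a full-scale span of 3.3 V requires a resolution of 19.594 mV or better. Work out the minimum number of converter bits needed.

Number of steps required ≥ 3.3 V / 19.594 mV = 168.42.
Need 2^N ≥ 168.42; 2^7 = 128, 2^8 = 256.
Minimum N = 8.

8 bits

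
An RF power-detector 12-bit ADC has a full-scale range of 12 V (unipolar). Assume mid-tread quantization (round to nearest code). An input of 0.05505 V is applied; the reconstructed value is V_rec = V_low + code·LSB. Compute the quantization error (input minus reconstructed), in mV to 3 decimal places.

-0.614 mV

Step size: 12 V ÷ 2^12 = 2.930 mV.
(V_in − V_low)/LSB = (0.05505 − 0)/0.00292969 = 18.7904 → code 19 (round).
V_rec = 0 + 19·0.00292969 = 0.055664062 V.
Difference: -0.000614063 V → -0.614 mV.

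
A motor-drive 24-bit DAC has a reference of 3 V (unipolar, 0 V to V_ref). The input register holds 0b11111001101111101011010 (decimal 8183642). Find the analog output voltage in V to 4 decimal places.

1.4633 V

LSB = 3 V / 2^24 = 0.18 µV.
Code 0b11111001101111101011010 = 8183642 decimal.
V_out = 0 + 8183642 × 1.78814e-07 V = 1.46335 V.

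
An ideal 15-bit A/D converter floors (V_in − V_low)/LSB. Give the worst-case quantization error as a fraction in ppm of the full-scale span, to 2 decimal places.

30.52 ppm

Truncating → worst-case error = 1 LSB = V_FS/2^15, so 1e+06/32768 = 30.5176 ppm of full scale.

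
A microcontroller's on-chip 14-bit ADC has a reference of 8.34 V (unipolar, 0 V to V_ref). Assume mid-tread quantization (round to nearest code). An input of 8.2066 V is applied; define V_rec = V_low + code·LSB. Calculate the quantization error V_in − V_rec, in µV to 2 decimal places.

-33.30 µV

LSB = 8.34/2^14 = 0.509 mV.
(V_in − V_low)/LSB = (8.2066 − 0)/0.000509033 = 16121.9346 → code 16122 (round).
Code 16122 maps back to 0 + 16122×0.000509033 V = 8.2066333 V.
Error = 8.2066 − 8.2066333 = -3.33008e-05 V = -33.30 µV.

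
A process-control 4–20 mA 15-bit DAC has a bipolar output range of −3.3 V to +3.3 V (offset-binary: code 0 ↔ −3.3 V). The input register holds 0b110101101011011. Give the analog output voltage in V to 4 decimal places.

LSB = 6.6 V / 2^15 = 201.42 µV.
Code 0b110101101011011 = 27483 decimal.
V_out = (−3.3) + 27483 × 0.000201416 V = 2.23552 V.

2.2355 V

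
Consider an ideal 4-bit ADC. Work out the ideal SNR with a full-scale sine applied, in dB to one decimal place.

25.8 dB

SNR ≈ 6.02·N + 1.76 dB = 6.02·4 + 1.76 = 25.84 dB.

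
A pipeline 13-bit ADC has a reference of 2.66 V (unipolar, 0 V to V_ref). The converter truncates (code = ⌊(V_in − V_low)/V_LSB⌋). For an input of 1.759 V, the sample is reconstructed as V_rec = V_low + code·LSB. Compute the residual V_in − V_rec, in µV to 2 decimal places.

LSB = 2.66/2^13 = 324.71 µV.
(1.759 − 0)/0.000324707 = 5417.1910; ⌊·⌋ gives code 5417.
V_rec = 0 + 5417·0.000324707 = 1.758938 V.
V_in − V_rec = 6.20117e-05 V = 62.01 µV.

62.01 µV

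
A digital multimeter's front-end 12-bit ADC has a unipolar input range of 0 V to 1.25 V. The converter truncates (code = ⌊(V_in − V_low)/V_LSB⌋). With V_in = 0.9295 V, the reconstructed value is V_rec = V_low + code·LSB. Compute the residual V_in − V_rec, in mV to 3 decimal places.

One LSB is 1.25 V / 4096 = 305.18 µV.
(V_in − V_low)/LSB = (0.9295 − 0)/0.000305176 = 3045.7856 → code 3045 (floor).
Code 3045 maps back to 0 + 3045×0.000305176 V = 0.92926025 V.
Difference: 0.000239746 V → 0.240 mV.

0.240 mV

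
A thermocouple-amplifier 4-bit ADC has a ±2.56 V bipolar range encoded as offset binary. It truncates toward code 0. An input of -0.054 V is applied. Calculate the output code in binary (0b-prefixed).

LSB = 5.12 V / 16 = 320.000 mV.
Input sits at 7.831 steps above V_low.
⌊·⌋(7.831) = 7.
In binary (0b-prefixed): 0b111.

code 0b111 (decimal 7)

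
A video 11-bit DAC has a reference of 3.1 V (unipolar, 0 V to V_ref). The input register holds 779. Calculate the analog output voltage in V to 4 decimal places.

1.1792 V

LSB = 3.1 V / 2^11 = 1.514 mV.
V_out = 0 + 779 × 0.00151367 V = 1.17915 V.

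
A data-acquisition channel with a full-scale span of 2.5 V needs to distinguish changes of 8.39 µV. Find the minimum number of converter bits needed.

19 bits

Number of steps required ≥ 2.5 V / 8.39 µV = 297973.78.
Need 2^N ≥ 297973.78; 2^18 = 262144, 2^19 = 524288.
Minimum N = 19.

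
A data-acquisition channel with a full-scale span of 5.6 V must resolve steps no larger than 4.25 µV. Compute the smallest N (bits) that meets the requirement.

21 bits

Number of steps required ≥ 5.6 V / 4.25 µV = 1317647.06.
Need 2^N ≥ 1317647.06; 2^20 = 1048576, 2^21 = 2097152.
Minimum N = 21.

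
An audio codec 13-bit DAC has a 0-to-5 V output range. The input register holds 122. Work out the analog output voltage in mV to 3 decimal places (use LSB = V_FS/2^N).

74.463 mV

LSB = 5 V / 2^13 = 0.610 mV.
V_out = 0 + 122 × 0.000610352 V = 0.0744629 V.
= 74.463 mV.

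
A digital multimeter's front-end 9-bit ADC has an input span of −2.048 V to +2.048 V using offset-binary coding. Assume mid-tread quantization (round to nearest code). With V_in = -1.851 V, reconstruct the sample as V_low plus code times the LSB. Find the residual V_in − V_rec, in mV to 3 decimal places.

LSB = 4.096/2^9 = 8.000 mV.
(V_in − V_low)/LSB = (-1.851 − (−2.048))/0.008 = 24.6250 → code 25 (round).
Reconstructed: -1.848 V.
V_in − V_rec = -0.003 V = -3.000 mV.

-3.000 mV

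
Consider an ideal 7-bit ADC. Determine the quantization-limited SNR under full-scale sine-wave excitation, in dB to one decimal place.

43.9 dB

SNR ≈ 6.02·N + 1.76 dB = 6.02·7 + 1.76 = 43.90 dB.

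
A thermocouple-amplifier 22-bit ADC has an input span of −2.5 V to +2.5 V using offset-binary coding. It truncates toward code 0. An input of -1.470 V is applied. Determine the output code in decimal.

code 864026

LSB = 5 V / 4194304 = 1.19 µV.
(V_in − V_low)/LSB = (-1.470 − (−2.5)) / 1.19209e-06 = 864026.624.
So the output code is 864026.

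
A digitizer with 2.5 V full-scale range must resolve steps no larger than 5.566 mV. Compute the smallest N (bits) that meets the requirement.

9 bits

Number of steps required ≥ 2.5 V / 5.566 mV = 449.16.
Need 2^N ≥ 449.16; 2^8 = 256, 2^9 = 512.
Minimum N = 9.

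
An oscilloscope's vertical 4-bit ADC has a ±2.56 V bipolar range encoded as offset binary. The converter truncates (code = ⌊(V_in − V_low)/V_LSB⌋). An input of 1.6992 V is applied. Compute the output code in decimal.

With 16 levels over 5.12 V, one step is 320.000 mV.
(V_in − V_low)/LSB = (1.6992 − (−2.56)) / 0.32 = 13.310.
⌊·⌋(13.310) = 13.

code 13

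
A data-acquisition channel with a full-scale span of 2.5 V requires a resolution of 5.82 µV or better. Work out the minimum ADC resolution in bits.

19 bits

Number of steps required ≥ 2.5 V / 5.82 µV = 429553.26.
Need 2^N ≥ 429553.26; 2^18 = 262144, 2^19 = 524288.
Minimum N = 19.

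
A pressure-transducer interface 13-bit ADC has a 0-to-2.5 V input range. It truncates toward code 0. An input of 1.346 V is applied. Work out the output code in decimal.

Full-scale span = 2.5 V; LSB = 2.5/2^13 = 305.18 µV.
(1.346 − 0) / 0.000305176 = 4410.573 LSBs.
So the output code is 4410.

code 4410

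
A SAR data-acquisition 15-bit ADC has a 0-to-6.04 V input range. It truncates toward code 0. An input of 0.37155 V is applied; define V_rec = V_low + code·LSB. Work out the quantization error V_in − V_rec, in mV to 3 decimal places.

Step size: 6.04 V ÷ 2^15 = 184.33 µV.
(V_in − V_low)/LSB = (0.37155 − 0)/0.000184326 = 2015.7203 → code 2015 (floor).
Code 2015 maps back to 0 + 2015×0.000184326 V = 0.37141724 V.
V_in − V_rec = 0.000132764 V = 0.133 mV.

0.133 mV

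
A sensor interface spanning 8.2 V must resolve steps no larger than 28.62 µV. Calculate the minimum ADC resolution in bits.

19 bits

Number of steps required ≥ 8.2 V / 28.62 µV = 286512.93.
Need 2^N ≥ 286512.93; 2^18 = 262144, 2^19 = 524288.
Minimum N = 19.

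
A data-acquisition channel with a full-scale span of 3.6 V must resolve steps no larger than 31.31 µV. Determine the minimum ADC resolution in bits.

17 bits

Number of steps required ≥ 3.6 V / 31.31 µV = 114979.24.
Need 2^N ≥ 114979.24; 2^16 = 65536, 2^17 = 131072.
Minimum N = 17.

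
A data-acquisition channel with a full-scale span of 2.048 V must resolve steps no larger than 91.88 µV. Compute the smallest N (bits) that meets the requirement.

15 bits

Number of steps required ≥ 2.048 V / 91.88 µV = 22289.94.
Need 2^N ≥ 22289.94; 2^14 = 16384, 2^15 = 32768.
Minimum N = 15.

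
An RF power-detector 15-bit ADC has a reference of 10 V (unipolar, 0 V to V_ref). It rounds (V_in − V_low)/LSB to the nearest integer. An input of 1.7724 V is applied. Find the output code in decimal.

code 5808

With 32768 levels over 10 V, one step is 305.18 µV.
(V_in − V_low)/LSB = (1.7724 − 0) / 0.000305176 = 5807.800.
So the output code is 5808.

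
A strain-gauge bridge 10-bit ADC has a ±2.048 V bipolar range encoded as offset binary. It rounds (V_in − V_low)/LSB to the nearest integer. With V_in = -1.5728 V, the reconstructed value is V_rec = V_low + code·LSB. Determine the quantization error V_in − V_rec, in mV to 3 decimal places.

-0.800 mV

One LSB is 4.096 V / 1024 = 4.000 mV.
Scaled input = 118.8000 LSBs, so code = 119.
V_rec = (−2.048) + 119·0.004 = -1.572 V.
Error = -1.5728 − (−1.572) = -0.0008 V = -0.800 mV.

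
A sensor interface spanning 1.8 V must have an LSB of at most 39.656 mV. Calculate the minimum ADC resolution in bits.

6 bits

Number of steps required ≥ 1.8 V / 39.656 mV = 45.39.
Need 2^N ≥ 45.39; 2^5 = 32, 2^6 = 64.
Minimum N = 6.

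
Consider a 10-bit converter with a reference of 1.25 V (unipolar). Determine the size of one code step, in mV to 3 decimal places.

1.221 mV

Full-scale span = 1.25 V.
LSB = 1.25 / 2^10 = 1.25 / 1024 = 0.0012207 V = 1.221 mV.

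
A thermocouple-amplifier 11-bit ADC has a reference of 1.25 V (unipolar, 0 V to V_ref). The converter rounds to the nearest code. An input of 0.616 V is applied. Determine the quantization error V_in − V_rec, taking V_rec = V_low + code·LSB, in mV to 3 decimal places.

0.155 mV

One LSB is 1.25 V / 2048 = 0.610 mV.
Scaled input = 1009.2544 LSBs, so code = 1009.
Code 1009 maps back to 0 + 1009×0.000610352 V = 0.61584473 V.
Error = 0.616 − 0.61584473 = 0.000155273 V = 0.155 mV.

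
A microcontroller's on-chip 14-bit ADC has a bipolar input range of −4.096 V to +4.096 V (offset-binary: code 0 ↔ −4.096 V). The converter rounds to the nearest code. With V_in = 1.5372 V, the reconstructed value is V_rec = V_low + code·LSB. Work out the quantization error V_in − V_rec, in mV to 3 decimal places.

0.200 mV

LSB = 8.192/2^14 = 0.500 mV.
(1.5372 − (−4.096))/0.0005 = 11266.4000; round gives code 11266.
V_rec = (−4.096) + 11266·0.0005 = 1.537 V.
V_in − V_rec = 0.0002 V = 0.200 mV.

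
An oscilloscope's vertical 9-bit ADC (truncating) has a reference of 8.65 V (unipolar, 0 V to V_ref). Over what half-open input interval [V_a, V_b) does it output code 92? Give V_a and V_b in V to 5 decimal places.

[1.55430 V, 1.57119 V)

LSB = 8.65/2^9 = 16.895 mV.
V_a = V_low + 92·LSB = 1.5543 V; V_b = V_low + 93·LSB = 1.57119 V.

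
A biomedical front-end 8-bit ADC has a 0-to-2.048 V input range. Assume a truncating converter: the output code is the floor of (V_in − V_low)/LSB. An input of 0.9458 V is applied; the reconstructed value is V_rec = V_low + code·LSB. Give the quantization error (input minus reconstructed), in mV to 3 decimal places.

1.800 mV

Step size: 2.048 V ÷ 2^8 = 8.000 mV.
(0.9458 − 0)/0.008 = 118.2250; ⌊·⌋ gives code 118.
Reconstructed: 0.944 V.
Difference: 0.0018 V → 1.800 mV.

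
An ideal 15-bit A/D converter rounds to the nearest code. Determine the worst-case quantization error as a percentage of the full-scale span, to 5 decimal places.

Rounding → worst-case error = ½ LSB = V_FS/2^16, so 100/65536 = 0.00152588 % of full scale.

0.00153 %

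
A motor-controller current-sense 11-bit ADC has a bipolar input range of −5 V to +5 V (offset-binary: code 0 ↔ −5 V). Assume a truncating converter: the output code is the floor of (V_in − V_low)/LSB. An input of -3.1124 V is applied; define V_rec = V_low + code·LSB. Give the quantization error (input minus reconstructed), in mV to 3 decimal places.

2.834 mV

One LSB is 10 V / 2048 = 4.883 mV.
(V_in − V_low)/LSB = (-3.1124 − (−5))/0.00488281 = 386.5805 → code 386 (floor).
Reconstructed: -3.1152344 V.
Error = -3.1124 − (−3.1152344) = 0.00283438 V = 2.834 mV.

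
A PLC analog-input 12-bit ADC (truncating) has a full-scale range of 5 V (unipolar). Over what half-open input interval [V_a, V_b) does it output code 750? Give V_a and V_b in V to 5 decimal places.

[0.91553 V, 0.91675 V)

LSB = 5/2^12 = 1.221 mV.
V_a = V_low + 750·LSB = 0.915527 V; V_b = V_low + 751·LSB = 0.916748 V.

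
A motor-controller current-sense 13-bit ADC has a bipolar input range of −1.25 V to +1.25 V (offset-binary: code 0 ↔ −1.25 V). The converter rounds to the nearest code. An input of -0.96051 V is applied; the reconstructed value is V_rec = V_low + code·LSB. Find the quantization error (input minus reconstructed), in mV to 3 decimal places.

Step size: 2.5 V ÷ 2^13 = 305.18 µV.
(V_in − V_low)/LSB = (-0.96051 − (−1.25))/0.000305176 = 948.6008 → code 949 (round).
Code 949 maps back to (−1.25) + 949×0.000305176 V = -0.96038818 V.
V_in − V_rec = -0.000121816 V = -0.122 mV.

-0.122 mV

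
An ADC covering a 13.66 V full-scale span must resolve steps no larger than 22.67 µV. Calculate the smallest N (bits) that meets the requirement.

Number of steps required ≥ 13.66 V / 22.67 µV = 602558.45.
Need 2^N ≥ 602558.45; 2^19 = 524288, 2^20 = 1048576.
Minimum N = 20.

20 bits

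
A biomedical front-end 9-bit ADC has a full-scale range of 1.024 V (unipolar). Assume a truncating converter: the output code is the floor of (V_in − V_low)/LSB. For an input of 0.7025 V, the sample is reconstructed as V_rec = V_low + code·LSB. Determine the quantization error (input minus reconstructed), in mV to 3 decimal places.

0.500 mV

LSB = 1.024/2^9 = 2.000 mV.
(V_in − V_low)/LSB = (0.7025 − 0)/0.002 = 351.2500 → code 351 (floor).
Reconstructed: 0.702 V.
V_in − V_rec = 0.0005 V = 0.500 mV.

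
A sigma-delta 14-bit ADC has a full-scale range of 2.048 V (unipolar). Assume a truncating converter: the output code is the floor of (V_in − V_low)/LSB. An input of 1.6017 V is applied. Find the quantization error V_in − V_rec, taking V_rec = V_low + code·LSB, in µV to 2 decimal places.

One LSB is 2.048 V / 16384 = 125.00 µV.
Scaled input = 12813.6000 LSBs, so code = 12813.
V_rec = 0 + 12813·0.000125 = 1.601625 V.
Difference: 7.5e-05 V → 75.00 µV.

75.00 µV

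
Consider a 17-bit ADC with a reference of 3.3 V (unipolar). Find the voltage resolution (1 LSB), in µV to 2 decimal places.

Full-scale span = 3.3 V.
LSB = 3.3 / 2^17 = 3.3 / 131072 = 2.5177e-05 V = 25.18 µV.

25.18 µV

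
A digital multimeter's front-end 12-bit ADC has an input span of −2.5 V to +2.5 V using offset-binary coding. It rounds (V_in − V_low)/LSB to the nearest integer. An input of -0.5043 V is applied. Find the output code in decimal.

code 1635

Full-scale span = 5 V; LSB = 5/2^12 = 1.221 mV.
Input sits at 1634.877 steps above V_low.
round(1634.877) = 1635.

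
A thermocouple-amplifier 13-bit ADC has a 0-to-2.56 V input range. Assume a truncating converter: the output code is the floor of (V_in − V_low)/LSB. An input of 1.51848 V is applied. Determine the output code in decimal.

Full-scale span = 2.56 V; LSB = 2.56/2^13 = 312.50 µV.
(1.51848 − 0) / 0.0003125 = 4859.136 LSBs.
Floor → code 4859.

code 4859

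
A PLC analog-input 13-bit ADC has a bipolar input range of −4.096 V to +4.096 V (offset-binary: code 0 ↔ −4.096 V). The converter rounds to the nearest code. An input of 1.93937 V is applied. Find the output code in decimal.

code 6035

With 8192 levels over 8.192 V, one step is 1.000 mV.
Input sits at 6035.370 steps above V_low.
Round → code 6035.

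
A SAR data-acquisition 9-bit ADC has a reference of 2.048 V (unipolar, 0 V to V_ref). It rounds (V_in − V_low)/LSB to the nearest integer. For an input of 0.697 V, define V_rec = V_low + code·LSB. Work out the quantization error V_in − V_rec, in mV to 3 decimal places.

One LSB is 2.048 V / 512 = 4.000 mV.
Scaled input = 174.2500 LSBs, so code = 174.
Code 174 maps back to 0 + 174×0.004 V = 0.696 V.
V_in − V_rec = 0.001 V = 1.000 mV.

1.000 mV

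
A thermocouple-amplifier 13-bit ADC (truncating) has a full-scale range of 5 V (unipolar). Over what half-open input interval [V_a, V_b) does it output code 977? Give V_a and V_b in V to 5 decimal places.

[0.59631 V, 0.59692 V)

LSB = 5/2^13 = 0.610 mV.
V_a = V_low + 977·LSB = 0.596313 V; V_b = V_low + 978·LSB = 0.596924 V.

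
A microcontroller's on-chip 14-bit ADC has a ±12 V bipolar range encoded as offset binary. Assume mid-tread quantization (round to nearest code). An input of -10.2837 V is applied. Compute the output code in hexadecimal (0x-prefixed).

With 16384 levels over 24 V, one step is 1.465 mV.
Input sits at 1171.661 steps above V_low.
Round → code 1172.
In hexadecimal (0x-prefixed): 0x494.

code 0x494 (decimal 1172)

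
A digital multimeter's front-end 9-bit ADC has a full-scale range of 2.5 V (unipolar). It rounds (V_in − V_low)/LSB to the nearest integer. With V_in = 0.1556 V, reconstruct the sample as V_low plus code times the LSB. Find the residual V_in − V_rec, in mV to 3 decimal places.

Step size: 2.5 V ÷ 2^9 = 4.883 mV.
Scaled input = 31.8669 LSBs, so code = 32.
V_rec = 0 + 32·0.00488281 = 0.15625 V.
Difference: -0.00065 V → -0.650 mV.

-0.650 mV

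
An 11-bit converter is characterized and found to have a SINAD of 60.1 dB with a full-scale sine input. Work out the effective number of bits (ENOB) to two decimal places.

ENOB = (SINAD − 1.76) / 6.02 = (60.1 − 1.76)/6.02 = 9.691.

9.69 bits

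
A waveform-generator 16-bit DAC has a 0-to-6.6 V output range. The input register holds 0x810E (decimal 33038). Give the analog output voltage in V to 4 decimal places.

LSB = 6.6 V / 2^16 = 100.71 µV.
Code 0x810E = 33038 decimal.
V_out = 0 + 33038 × 0.000100708 V = 3.32719 V.

3.3272 V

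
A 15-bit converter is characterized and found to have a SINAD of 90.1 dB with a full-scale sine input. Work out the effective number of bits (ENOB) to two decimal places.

ENOB = (SINAD − 1.76) / 6.02 = (90.1 − 1.76)/6.02 = 14.674.

14.67 bits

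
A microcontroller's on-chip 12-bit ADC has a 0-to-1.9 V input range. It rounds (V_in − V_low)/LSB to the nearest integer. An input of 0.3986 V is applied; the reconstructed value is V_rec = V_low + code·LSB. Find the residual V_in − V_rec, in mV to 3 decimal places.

0.138 mV

LSB = 1.9/2^12 = 463.87 µV.
Scaled input = 859.2977 LSBs, so code = 859.
V_rec = 0 + 859·0.000463867 = 0.39846191 V.
Difference: 0.000138086 V → 0.138 mV.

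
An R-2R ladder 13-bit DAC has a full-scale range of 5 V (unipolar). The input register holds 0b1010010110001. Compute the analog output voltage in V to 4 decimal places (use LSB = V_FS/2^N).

3.2330 V

LSB = 5 V / 2^13 = 0.610 mV.
Code 0b1010010110001 = 5297 decimal.
V_out = 0 + 5297 × 0.000610352 V = 3.23303 V.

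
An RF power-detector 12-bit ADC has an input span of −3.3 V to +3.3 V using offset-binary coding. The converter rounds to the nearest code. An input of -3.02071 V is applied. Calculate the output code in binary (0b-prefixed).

code 0b10101101 (decimal 173)

LSB = 6.6 V / 4096 = 1.611 mV.
(-3.02071 − (−3.3)) / 0.00161133 = 173.329 LSBs.
round(173.329) = 173.
In binary (0b-prefixed): 0b10101101.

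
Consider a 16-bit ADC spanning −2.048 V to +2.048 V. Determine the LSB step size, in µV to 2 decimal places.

Full-scale span = 4.096 V.
LSB = 4.096 / 2^16 = 4.096 / 65536 = 6.25e-05 V = 62.50 µV.

62.50 µV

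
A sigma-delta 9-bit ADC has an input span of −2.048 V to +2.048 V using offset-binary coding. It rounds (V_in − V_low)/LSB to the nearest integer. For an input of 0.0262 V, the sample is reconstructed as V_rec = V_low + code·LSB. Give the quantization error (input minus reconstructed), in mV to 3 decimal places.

2.200 mV

Step size: 4.096 V ÷ 2^9 = 8.000 mV.
Scaled input = 259.2750 LSBs, so code = 259.
V_rec = (−2.048) + 259·0.008 = 0.024 V.
Difference: 0.0022 V → 2.200 mV.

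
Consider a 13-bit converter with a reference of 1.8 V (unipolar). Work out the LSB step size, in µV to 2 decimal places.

219.73 µV

Full-scale span = 1.8 V.
LSB = 1.8 / 2^13 = 1.8 / 8192 = 0.000219727 V = 219.73 µV.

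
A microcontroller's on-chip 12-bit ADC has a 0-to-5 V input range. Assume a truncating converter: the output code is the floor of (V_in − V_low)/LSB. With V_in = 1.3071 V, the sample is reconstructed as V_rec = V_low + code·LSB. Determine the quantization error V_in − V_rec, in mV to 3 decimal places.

One LSB is 5 V / 4096 = 1.221 mV.
Scaled input = 1070.7763 LSBs, so code = 1070.
Code 1070 maps back to 0 + 1070×0.0012207 V = 1.3061523 V.
Difference: 0.000947656 V → 0.948 mV.

0.948 mV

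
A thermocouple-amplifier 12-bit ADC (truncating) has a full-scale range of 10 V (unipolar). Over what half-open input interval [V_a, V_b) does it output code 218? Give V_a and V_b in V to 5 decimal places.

LSB = 10/2^12 = 2.441 mV.
V_a = V_low + 218·LSB = 0.532227 V; V_b = V_low + 219·LSB = 0.534668 V.

[0.53223 V, 0.53467 V)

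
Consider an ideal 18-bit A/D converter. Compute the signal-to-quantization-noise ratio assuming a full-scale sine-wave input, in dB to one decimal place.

110.1 dB

SNR ≈ 6.02·N + 1.76 dB = 6.02·18 + 1.76 = 110.12 dB.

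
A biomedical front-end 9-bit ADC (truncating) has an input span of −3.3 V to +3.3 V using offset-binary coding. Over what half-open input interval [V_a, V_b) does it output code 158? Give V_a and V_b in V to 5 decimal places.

[-1.26328 V, -1.25039 V)

LSB = 6.6/2^9 = 12.891 mV.
V_a = V_low + 158·LSB = -1.26328 V; V_b = V_low + 159·LSB = -1.25039 V.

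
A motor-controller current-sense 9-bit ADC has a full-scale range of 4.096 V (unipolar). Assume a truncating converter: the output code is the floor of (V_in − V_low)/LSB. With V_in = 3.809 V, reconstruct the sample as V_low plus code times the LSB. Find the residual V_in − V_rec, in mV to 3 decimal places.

1.000 mV

LSB = 4.096/2^9 = 8.000 mV.
(3.809 − 0)/0.008 = 476.1250; ⌊·⌋ gives code 476.
V_rec = 0 + 476·0.008 = 3.808 V.
Error = 3.809 − 3.808 = 0.001 V = 1.000 mV.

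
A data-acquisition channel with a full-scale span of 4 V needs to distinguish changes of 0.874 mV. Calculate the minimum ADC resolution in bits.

13 bits

Number of steps required ≥ 4 V / 0.874 mV = 4576.66.
Need 2^N ≥ 4576.66; 2^12 = 4096, 2^13 = 8192.
Minimum N = 13.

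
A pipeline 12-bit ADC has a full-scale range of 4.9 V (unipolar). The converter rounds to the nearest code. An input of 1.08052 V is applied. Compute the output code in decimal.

code 903

LSB = 4.9 V / 4096 = 1.196 mV.
(1.08052 − 0) / 0.00119629 = 903.227 LSBs.
round(903.227) = 903.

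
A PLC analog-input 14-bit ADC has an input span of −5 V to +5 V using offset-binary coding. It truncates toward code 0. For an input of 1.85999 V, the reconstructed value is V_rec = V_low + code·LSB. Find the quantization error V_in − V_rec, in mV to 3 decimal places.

0.249 mV

LSB = 10/2^14 = 0.610 mV.
Scaled input = 11239.4076 LSBs, so code = 11239.
V_rec = (−5) + 11239·0.000610352 = 1.8597412 V.
Difference: 0.000248789 V → 0.249 mV.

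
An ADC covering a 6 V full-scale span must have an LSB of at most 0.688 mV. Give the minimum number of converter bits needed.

Number of steps required ≥ 6 V / 0.688 mV = 8720.93.
Need 2^N ≥ 8720.93; 2^13 = 8192, 2^14 = 16384.
Minimum N = 14.

14 bits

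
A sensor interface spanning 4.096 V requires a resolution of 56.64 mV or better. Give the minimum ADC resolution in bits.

7 bits

Number of steps required ≥ 4.096 V / 56.64 mV = 72.32.
Need 2^N ≥ 72.32; 2^6 = 64, 2^7 = 128.
Minimum N = 7.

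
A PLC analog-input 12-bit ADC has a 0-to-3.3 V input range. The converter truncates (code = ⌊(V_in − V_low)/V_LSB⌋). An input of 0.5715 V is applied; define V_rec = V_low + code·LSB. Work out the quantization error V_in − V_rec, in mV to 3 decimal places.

0.284 mV

LSB = 3.3/2^12 = 0.806 mV.
(V_in − V_low)/LSB = (0.5715 − 0)/0.000805664 = 709.3527 → code 709 (floor).
Code 709 maps back to 0 + 709×0.000805664 V = 0.57121582 V.
V_in − V_rec = 0.00028418 V = 0.284 mV.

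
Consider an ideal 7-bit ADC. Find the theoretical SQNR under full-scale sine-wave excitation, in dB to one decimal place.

SNR ≈ 6.02·N + 1.76 dB = 6.02·7 + 1.76 = 43.90 dB.

43.9 dB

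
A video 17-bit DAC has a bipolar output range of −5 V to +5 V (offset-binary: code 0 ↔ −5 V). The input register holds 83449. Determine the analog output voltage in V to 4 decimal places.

1.3667 V

LSB = 10 V / 2^17 = 76.29 µV.
V_out = (−5) + 83449 × 7.62939e-05 V = 1.36665 V.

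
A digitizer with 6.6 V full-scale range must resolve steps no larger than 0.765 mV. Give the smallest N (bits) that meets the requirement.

Number of steps required ≥ 6.6 V / 0.765 mV = 8627.45.
Need 2^N ≥ 8627.45; 2^13 = 8192, 2^14 = 16384.
Minimum N = 14.

14 bits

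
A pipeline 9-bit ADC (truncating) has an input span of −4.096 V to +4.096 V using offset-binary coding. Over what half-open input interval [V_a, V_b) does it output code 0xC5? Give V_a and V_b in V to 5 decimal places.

[-0.94400 V, -0.92800 V)

LSB = 8.192/2^9 = 16.000 mV.
Code 0xC5 = 197 decimal.
V_a = V_low + 197·LSB = -0.944 V; V_b = V_low + 198·LSB = -0.928 V.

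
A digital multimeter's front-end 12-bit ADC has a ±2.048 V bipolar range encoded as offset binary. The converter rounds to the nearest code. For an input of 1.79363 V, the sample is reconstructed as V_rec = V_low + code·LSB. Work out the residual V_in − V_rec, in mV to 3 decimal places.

-0.370 mV

LSB = 4.096/2^12 = 1.000 mV.
(1.79363 − (−2.048))/0.001 = 3841.6300; round gives code 3842.
V_rec = (−2.048) + 3842·0.001 = 1.794 V.
Error = 1.79363 − 1.794 = -0.00037 V = -0.370 mV.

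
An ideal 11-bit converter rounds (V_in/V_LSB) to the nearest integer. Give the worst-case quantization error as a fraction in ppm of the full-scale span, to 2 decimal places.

244.14 ppm

Rounding → worst-case error = ½ LSB = V_FS/2^12, so 1e+06/4096 = 244.141 ppm of full scale.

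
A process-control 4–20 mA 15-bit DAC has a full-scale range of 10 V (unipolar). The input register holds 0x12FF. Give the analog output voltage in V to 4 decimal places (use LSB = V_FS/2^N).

1.4841 V

LSB = 10 V / 2^15 = 305.18 µV.
Code 0x12FF = 4863 decimal.
V_out = 0 + 4863 × 0.000305176 V = 1.48407 V.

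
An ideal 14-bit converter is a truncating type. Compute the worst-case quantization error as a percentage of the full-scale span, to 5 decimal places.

Truncating → worst-case error = 1 LSB = V_FS/2^14, so 100/16384 = 0.00610352 % of full scale.

0.00610 %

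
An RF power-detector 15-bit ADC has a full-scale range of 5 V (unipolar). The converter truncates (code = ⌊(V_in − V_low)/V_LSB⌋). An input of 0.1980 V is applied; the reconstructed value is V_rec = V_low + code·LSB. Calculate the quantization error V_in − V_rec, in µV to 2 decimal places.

93.51 µV

Step size: 5 V ÷ 2^15 = 152.59 µV.
(0.1980 − 0)/0.000152588 = 1297.6128; ⌊·⌋ gives code 1297.
Code 1297 maps back to 0 + 1297×0.000152588 V = 0.19790649 V.
V_in − V_rec = 9.35059e-05 V = 93.51 µV.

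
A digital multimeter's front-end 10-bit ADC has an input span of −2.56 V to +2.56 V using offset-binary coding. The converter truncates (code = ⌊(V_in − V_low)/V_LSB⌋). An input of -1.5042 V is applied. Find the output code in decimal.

With 1024 levels over 5.12 V, one step is 5.000 mV.
Input sits at 211.160 steps above V_low.
Floor → code 211.

code 211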